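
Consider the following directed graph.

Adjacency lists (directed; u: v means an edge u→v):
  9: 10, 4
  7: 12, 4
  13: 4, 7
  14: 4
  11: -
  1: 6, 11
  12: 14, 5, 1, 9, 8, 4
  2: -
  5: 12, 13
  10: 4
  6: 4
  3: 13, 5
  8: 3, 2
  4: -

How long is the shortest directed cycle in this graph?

For each vertex v, BFS finds the shortest path from v back to v.
The shortest such closed walk is 12 → 5 → 12, length 2.

2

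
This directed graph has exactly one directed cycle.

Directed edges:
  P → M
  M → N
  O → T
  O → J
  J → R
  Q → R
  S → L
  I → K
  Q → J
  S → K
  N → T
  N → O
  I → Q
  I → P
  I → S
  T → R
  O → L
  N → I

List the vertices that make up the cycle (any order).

I, M, N, P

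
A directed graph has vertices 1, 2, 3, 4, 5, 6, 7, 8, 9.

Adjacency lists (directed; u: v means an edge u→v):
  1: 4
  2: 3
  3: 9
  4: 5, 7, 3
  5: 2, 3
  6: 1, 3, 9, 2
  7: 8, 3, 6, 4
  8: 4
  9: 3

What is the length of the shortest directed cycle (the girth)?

2

For each vertex v, BFS finds the shortest path from v back to v.
The shortest such closed walk is 7 → 4 → 7, length 2.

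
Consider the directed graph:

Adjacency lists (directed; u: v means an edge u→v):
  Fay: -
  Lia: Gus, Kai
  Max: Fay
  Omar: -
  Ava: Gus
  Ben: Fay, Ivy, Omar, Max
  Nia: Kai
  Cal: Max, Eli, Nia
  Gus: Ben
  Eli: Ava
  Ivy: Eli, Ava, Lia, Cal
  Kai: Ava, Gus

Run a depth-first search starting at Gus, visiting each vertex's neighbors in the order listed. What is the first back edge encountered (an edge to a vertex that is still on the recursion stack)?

Ava->Gus

DFS from Gus (visiting each vertex's neighbors in the order listed); mark gray on enter, black on exit:
Gus gray
  Ben gray
    Fay gray
    Fay black
    Ivy gray
      Eli gray
        Ava gray
          Ava→Gus: Gus is gray → back edge
First back edge: Ava → Gus.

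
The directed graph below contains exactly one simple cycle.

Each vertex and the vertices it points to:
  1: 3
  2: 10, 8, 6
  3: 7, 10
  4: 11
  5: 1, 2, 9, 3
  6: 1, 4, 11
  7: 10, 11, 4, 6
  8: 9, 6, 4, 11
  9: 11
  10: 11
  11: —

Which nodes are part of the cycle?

DFS with gray/black marking from 1:
1 gray
  3 gray
    7 gray
      10 gray
        11 gray
        11 black
      10 black
      7→11: 11 black — skip
      4 gray
        4→11: 11 black — skip
      4 black
      6 gray
        6→1: 1 is gray → back edge
Back edge closes the cycle 1 → 3 → 7 → 6 → 1; its vertices are {1, 3, 6, 7}.

1, 3, 6, 7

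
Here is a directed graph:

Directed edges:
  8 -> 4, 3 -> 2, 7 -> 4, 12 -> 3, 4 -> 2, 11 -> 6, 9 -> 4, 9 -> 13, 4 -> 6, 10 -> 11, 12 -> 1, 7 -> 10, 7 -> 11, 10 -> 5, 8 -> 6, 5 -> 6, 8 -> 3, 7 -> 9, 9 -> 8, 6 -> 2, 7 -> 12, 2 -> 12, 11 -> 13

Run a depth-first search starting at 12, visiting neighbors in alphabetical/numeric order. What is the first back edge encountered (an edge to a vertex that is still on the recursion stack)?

2→12

DFS from 12 (visiting neighbors in alphabetical/numeric order); mark gray on enter, black on exit:
12 gray
  1 gray
  1 black
  3 gray
    2 gray
      2→12: 12 is gray → back edge
First back edge: 2 → 12.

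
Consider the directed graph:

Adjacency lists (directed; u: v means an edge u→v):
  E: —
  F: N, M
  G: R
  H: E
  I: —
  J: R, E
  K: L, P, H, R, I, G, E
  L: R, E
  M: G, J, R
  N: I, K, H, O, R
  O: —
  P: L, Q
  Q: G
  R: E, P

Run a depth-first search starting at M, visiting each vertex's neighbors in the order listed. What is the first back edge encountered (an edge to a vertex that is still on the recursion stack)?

DFS from M (visiting each vertex's neighbors in the order listed); mark gray on enter, black on exit:
M gray
  G gray
    R gray
      E gray
      E black
      P gray
        L gray
          L→R: R is gray → back edge
First back edge: L → R.

L->R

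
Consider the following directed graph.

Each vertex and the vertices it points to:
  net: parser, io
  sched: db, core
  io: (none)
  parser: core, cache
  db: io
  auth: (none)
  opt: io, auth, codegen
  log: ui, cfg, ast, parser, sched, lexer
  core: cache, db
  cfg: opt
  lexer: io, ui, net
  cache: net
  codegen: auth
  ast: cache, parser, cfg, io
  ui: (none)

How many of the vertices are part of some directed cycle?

4

A vertex is on a directed cycle iff it belongs to a strongly connected component of size ≥ 2 (or has a self-loop).
The vertices on cycles are {net, core, cache, parser} — 4 in total.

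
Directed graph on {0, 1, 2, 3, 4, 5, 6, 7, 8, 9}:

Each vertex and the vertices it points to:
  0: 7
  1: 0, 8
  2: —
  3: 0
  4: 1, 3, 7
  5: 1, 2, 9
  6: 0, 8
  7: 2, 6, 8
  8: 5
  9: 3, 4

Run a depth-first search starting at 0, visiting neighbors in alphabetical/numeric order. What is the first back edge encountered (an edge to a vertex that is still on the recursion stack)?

6->0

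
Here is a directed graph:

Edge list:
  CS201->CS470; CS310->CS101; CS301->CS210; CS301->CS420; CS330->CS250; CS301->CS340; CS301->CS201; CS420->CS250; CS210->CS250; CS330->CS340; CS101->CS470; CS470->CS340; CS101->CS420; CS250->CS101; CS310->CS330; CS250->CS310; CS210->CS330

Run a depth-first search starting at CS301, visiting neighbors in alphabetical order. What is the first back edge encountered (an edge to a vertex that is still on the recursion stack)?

CS420→CS250

DFS from CS301 (visiting neighbors in alphabetical order); mark gray on enter, black on exit:
CS301 gray
  CS201 gray
    CS470 gray
      CS340 gray
      CS340 black
    CS470 black
  CS201 black
  CS210 gray
    CS250 gray
      CS101 gray
        CS420 gray
          CS420→CS250: CS250 is gray → back edge
First back edge: CS420 → CS250.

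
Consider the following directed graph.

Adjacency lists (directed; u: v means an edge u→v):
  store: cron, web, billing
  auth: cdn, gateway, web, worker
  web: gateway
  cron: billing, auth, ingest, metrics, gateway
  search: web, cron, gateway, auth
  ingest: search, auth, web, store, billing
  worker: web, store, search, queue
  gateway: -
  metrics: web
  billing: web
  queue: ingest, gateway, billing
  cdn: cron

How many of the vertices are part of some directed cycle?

A vertex is on a directed cycle iff it belongs to a strongly connected component of size ≥ 2 (or has a self-loop).
The vertices on cycles are {cdn, auth, cron, queue, store, ingest, search, worker} — 8 in total.

8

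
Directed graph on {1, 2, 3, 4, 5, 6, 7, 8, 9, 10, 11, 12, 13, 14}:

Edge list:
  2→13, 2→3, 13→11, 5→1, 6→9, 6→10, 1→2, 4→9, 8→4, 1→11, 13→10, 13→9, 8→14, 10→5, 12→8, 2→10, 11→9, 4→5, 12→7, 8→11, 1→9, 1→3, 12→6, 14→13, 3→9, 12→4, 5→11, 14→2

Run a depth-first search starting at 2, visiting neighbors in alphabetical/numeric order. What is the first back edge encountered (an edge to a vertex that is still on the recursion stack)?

1->2

DFS from 2 (visiting neighbors in alphabetical/numeric order); mark gray on enter, black on exit:
2 gray
  3 gray
    9 gray
    9 black
  3 black
  10 gray
    5 gray
      1 gray
        1→2: 2 is gray → back edge
First back edge: 1 → 2.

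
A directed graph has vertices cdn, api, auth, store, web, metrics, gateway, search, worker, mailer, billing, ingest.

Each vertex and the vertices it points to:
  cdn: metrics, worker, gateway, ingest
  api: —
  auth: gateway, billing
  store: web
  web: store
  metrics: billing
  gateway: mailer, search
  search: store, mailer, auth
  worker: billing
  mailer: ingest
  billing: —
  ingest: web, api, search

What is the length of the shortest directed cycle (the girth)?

For each vertex v, BFS finds the shortest path from v back to v.
The shortest such closed walk is store → web → store, length 2.

2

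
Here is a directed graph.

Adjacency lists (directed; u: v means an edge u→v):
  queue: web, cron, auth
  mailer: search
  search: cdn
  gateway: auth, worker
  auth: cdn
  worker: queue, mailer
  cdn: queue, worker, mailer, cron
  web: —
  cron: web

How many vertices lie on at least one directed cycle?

6

A vertex is on a directed cycle iff it belongs to a strongly connected component of size ≥ 2 (or has a self-loop).
The vertices on cycles are {cdn, auth, queue, mailer, search, worker} — 6 in total.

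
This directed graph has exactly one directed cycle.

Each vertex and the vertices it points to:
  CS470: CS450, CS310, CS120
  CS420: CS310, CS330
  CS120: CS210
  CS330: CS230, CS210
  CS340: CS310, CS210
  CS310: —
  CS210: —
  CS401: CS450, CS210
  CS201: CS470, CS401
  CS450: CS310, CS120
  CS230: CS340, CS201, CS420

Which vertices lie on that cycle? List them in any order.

CS230, CS330, CS420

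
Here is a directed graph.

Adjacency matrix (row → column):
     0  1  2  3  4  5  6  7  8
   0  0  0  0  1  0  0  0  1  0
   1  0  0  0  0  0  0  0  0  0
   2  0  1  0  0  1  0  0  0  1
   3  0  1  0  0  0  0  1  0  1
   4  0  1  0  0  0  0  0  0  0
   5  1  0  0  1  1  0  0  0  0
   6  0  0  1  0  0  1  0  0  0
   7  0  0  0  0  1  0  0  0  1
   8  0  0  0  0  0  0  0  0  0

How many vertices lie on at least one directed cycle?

4

A vertex is on a directed cycle iff it belongs to a strongly connected component of size ≥ 2 (or has a self-loop).
The vertices on cycles are {0, 3, 5, 6} — 4 in total.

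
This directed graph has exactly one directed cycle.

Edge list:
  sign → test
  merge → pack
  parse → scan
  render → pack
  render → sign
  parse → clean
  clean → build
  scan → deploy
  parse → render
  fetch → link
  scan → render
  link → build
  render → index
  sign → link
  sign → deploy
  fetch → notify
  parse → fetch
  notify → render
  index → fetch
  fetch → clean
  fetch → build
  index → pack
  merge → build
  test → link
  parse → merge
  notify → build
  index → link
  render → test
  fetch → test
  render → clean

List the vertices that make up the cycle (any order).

fetch, index, notify, render

DFS with gray/black marking from render:
render gray
  test gray
    link gray
      build gray
      build black
    link black
  test black
  pack gray
  pack black
  index gray
    fetch gray
      notify gray
        notify→render: render is gray → back edge
Back edge closes the cycle render → index → fetch → notify → render; its vertices are {fetch, index, notify, render}.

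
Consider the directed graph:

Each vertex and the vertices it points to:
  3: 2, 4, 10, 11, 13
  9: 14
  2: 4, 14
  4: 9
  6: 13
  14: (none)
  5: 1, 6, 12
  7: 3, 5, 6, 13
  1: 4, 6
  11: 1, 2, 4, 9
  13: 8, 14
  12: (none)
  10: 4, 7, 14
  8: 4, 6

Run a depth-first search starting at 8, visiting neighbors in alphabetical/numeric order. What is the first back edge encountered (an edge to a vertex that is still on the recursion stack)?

DFS from 8 (visiting neighbors in alphabetical/numeric order); mark gray on enter, black on exit:
8 gray
  4 gray
    9 gray
      14 gray
      14 black
    9 black
  4 black
  6 gray
    13 gray
      13→8: 8 is gray → back edge
First back edge: 13 → 8.

13->8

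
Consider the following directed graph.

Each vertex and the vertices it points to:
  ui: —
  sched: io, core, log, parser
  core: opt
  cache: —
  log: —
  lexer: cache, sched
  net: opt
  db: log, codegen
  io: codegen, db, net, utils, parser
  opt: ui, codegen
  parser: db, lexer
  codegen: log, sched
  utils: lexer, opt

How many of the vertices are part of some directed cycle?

10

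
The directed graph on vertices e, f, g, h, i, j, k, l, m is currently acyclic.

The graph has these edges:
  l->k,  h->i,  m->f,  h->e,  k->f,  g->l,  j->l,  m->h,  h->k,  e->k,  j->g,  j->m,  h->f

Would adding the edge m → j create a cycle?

Yes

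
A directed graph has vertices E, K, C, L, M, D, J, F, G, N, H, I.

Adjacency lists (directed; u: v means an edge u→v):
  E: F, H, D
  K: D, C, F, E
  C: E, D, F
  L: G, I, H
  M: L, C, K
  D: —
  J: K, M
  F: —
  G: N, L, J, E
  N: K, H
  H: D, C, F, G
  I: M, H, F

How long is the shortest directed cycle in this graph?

For each vertex v, BFS finds the shortest path from v back to v.
The shortest such closed walk is L → G → L, length 2.

2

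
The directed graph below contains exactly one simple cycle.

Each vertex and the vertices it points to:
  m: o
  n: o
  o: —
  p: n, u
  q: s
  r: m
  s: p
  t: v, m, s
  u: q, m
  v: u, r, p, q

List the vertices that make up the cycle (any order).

p, q, s, u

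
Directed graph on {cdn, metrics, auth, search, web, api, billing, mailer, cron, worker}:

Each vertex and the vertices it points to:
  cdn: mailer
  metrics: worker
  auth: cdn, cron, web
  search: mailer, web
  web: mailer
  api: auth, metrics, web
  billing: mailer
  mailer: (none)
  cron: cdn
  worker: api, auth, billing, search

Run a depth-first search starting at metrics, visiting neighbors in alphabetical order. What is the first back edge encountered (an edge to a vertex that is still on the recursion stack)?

api→metrics

DFS from metrics (visiting neighbors in alphabetical order); mark gray on enter, black on exit:
metrics gray
  worker gray
    api gray
      auth gray
        cdn gray
          mailer gray
          mailer black
        cdn black
        cron gray
          cron→cdn: cdn black — skip
        cron black
        web gray
          web→mailer: mailer black — skip
        web black
      auth black
      api→metrics: metrics is gray → back edge
First back edge: api → metrics.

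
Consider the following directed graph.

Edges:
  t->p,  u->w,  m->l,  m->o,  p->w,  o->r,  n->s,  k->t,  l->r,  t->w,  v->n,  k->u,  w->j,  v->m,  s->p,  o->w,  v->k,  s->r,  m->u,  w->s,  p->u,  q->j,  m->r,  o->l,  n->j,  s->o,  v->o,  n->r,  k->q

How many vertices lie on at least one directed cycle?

5

A vertex is on a directed cycle iff it belongs to a strongly connected component of size ≥ 2 (or has a self-loop).
The vertices on cycles are {o, p, s, u, w} — 5 in total.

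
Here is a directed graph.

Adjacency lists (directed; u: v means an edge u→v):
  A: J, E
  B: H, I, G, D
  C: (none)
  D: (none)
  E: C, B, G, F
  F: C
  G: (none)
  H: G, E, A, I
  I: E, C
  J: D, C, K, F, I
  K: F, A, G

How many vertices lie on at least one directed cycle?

7

A vertex is on a directed cycle iff it belongs to a strongly connected component of size ≥ 2 (or has a self-loop).
The vertices on cycles are {A, B, E, H, I, J, K} — 7 in total.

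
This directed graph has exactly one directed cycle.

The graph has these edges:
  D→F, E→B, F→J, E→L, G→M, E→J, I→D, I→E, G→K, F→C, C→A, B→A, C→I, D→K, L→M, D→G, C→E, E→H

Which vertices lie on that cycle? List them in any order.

DFS with gray/black marking from C:
C gray
  I gray
    E gray
      H gray
      H black
      L gray
        M gray
        M black
      L black
      B gray
        A gray
        A black
      B black
      J gray
      J black
    E black
    D gray
      G gray
        K gray
        K black
        G→M: M black — skip
      G black
      F gray
        F→J: J black — skip
        F→C: C is gray → back edge
Back edge closes the cycle C → I → D → F → C; its vertices are {C, D, F, I}.

C, D, F, I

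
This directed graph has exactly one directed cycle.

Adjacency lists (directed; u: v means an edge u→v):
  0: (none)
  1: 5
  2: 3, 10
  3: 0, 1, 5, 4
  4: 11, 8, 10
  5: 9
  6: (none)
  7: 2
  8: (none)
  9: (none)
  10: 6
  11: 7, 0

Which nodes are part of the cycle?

2, 3, 4, 7, 11

DFS with gray/black marking from 2:
2 gray
  3 gray
    0 gray
    0 black
    1 gray
      5 gray
        9 gray
        9 black
      5 black
    1 black
    3→5: 5 black — skip
    4 gray
      11 gray
        7 gray
          7→2: 2 is gray → back edge
Back edge closes the cycle 2 → 3 → 4 → 11 → 7 → 2; its vertices are {2, 3, 4, 7, 11}.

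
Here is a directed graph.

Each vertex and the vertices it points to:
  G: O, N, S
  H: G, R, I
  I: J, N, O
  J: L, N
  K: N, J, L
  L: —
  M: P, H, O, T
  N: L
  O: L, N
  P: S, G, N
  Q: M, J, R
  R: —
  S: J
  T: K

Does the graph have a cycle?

DFS with white/gray/black marking, starting from R:
R gray
R black
G gray
  O gray
    L gray
    L black
    N gray
      N→L: L black — skip
    N black
  O black
  G→N: N black — skip
  S gray
    J gray
      J→L: L black — skip
      J→N: N black — skip
    J black
  S black
G black
H gray
  H→G: G black — skip
  H→R: R black — skip
  I gray
    I→J: J black — skip
    I→N: N black — skip
    I→O: O black — skip
  I black
H black
K gray
  K→N: N black — skip
  K→J: J black — skip
  K→L: L black — skip
K black
M gray
  P gray
    P→S: S black — skip
    P→G: G black — skip
    P→N: N black — skip
  P black
  M→H: H black — skip
  M→O: O black — skip
  T gray
    T→K: K black — skip
  T black
M black
Q gray
  Q→M: M black — skip
  Q→J: J black — skip
  Q→R: R black — skip
Q black
Every edge goes to a white or black vertex — no back edge, so the graph is acyclic.

No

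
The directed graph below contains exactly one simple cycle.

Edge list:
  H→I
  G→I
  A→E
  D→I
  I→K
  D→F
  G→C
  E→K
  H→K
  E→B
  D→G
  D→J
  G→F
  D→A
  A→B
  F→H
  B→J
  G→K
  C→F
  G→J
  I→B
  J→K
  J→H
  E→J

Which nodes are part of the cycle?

DFS with gray/black marking from I:
I gray
  K gray
  K black
  B gray
    J gray
      J→K: K black — skip
      H gray
        H→K: K black — skip
        H→I: I is gray → back edge
Back edge closes the cycle I → B → J → H → I; its vertices are {B, H, I, J}.

B, H, I, J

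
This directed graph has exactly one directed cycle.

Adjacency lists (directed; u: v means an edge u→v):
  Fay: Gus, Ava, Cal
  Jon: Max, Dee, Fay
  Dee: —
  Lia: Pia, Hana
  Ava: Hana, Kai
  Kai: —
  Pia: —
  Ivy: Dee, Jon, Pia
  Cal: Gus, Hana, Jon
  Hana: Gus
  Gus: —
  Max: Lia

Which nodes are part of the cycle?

DFS with gray/black marking from Jon:
Jon gray
  Max gray
    Lia gray
      Pia gray
      Pia black
      Hana gray
        Gus gray
        Gus black
      Hana black
    Lia black
  Max black
  Dee gray
  Dee black
  Fay gray
    Fay→Gus: Gus black — skip
    Ava gray
      Ava→Hana: Hana black — skip
      Kai gray
      Kai black
    Ava black
    Cal gray
      Cal→Gus: Gus black — skip
      Cal→Hana: Hana black — skip
      Cal→Jon: Jon is gray → back edge
Back edge closes the cycle Jon → Fay → Cal → Jon; its vertices are {Cal, Fay, Jon}.

Cal, Fay, Jon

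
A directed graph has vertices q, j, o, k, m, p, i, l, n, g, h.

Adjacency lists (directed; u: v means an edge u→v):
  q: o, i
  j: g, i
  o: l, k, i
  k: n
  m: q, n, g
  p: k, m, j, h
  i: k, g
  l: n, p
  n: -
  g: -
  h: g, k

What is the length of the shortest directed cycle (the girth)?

5

For each vertex v, BFS finds the shortest path from v back to v.
The shortest such closed walk is p → m → q → o → l → p, length 5.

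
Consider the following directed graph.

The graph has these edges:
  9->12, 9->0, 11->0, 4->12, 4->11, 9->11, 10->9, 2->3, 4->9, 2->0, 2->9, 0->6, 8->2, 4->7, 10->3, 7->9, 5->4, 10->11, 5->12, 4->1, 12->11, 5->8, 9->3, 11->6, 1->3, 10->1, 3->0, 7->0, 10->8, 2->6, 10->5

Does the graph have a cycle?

No

DFS with white/gray/black marking, starting from 12:
12 gray
  11 gray
    0 gray
      6 gray
      6 black
    0 black
    11→6: 6 black — skip
  11 black
12 black
2 gray
  2→6: 6 black — skip
  3 gray
    3→0: 0 black — skip
  3 black
  2→0: 0 black — skip
  9 gray
    9→0: 0 black — skip
    9→3: 3 black — skip
    9→11: 11 black — skip
    9→12: 12 black — skip
  9 black
2 black
8 gray
  8→2: 2 black — skip
8 black
1 gray
  1→3: 3 black — skip
1 black
7 gray
  7→0: 0 black — skip
  7→9: 9 black — skip
7 black
5 gray
  5→12: 12 black — skip
  4 gray
    4→12: 12 black — skip
    4→9: 9 black — skip
    4→1: 1 black — skip
    4→7: 7 black — skip
    4→11: 11 black — skip
  4 black
  5→8: 8 black — skip
5 black
10 gray
  10→8: 8 black — skip
  10→11: 11 black — skip
  10→5: 5 black — skip
  10→1: 1 black — skip
  10→9: 9 black — skip
  10→3: 3 black — skip
10 black
Every edge goes to a white or black vertex — no back edge, so the graph is acyclic.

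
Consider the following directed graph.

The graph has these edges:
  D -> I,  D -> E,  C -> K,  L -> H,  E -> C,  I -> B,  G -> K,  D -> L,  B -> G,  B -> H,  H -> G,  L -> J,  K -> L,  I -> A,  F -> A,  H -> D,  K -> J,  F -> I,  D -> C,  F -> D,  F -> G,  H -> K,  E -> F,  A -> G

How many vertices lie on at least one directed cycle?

11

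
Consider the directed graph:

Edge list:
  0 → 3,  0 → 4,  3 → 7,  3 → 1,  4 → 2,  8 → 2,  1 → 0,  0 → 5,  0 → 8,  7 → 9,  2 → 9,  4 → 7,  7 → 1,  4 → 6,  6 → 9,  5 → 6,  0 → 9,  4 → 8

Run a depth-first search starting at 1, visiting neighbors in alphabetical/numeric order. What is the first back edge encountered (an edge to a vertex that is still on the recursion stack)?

3->1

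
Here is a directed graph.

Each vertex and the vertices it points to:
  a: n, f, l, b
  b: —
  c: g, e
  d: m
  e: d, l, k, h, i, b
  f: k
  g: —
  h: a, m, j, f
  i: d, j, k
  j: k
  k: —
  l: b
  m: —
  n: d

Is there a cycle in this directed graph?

No

DFS with white/gray/black marking, starting from g:
g gray
g black
a gray
  n gray
    d gray
      m gray
      m black
    d black
  n black
  f gray
    k gray
    k black
  f black
  l gray
    b gray
    b black
  l black
  a→b: b black — skip
a black
c gray
  c→g: g black — skip
  e gray
    e→d: d black — skip
    e→l: l black — skip
    e→k: k black — skip
    h gray
      h→a: a black — skip
      h→m: m black — skip
      j gray
        j→k: k black — skip
      j black
      h→f: f black — skip
    h black
    i gray
      i→d: d black — skip
      i→j: j black — skip
      i→k: k black — skip
    i black
    e→b: b black — skip
  e black
c black
Every edge goes to a white or black vertex — no back edge, so the graph is acyclic.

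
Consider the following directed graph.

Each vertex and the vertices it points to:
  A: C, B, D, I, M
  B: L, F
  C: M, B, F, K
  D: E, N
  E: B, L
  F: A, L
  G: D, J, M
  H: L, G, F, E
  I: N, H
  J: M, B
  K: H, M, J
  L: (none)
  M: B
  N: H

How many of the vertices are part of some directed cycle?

13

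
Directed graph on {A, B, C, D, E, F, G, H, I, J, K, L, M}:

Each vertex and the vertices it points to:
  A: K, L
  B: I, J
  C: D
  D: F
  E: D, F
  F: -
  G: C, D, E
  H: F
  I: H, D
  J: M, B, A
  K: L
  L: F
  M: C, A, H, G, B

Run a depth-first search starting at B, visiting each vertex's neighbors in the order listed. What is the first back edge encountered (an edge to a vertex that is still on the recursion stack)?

M→B

DFS from B (visiting each vertex's neighbors in the order listed); mark gray on enter, black on exit:
B gray
  I gray
    H gray
      F gray
      F black
    H black
    D gray
      D→F: F black — skip
    D black
  I black
  J gray
    M gray
      C gray
        C→D: D black — skip
      C black
      A gray
        K gray
          L gray
            L→F: F black — skip
          L black
        K black
        A→L: L black — skip
      A black
      M→H: H black — skip
      G gray
        G→C: C black — skip
        G→D: D black — skip
        E gray
          E→D: D black — skip
          E→F: F black — skip
        E black
      G black
      M→B: B is gray → back edge
First back edge: M → B.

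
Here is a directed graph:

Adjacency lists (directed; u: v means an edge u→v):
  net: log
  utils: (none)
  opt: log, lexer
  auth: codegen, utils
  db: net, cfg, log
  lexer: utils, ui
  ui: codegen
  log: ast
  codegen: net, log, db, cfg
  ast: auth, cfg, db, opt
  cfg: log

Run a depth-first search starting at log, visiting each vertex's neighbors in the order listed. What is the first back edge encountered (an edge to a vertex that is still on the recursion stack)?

DFS from log (visiting each vertex's neighbors in the order listed); mark gray on enter, black on exit:
log gray
  ast gray
    auth gray
      codegen gray
        net gray
          net→log: log is gray → back edge
First back edge: net → log.

net→log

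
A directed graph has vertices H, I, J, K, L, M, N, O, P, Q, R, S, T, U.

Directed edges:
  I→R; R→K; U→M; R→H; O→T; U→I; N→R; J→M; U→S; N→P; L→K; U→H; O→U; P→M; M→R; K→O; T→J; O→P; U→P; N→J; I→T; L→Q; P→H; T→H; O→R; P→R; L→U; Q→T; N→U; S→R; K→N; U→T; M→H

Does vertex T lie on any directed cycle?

T is on a cycle iff T can reach itself via ≥1 edge.
T → J → M → R → K → O → T — yes.

Yes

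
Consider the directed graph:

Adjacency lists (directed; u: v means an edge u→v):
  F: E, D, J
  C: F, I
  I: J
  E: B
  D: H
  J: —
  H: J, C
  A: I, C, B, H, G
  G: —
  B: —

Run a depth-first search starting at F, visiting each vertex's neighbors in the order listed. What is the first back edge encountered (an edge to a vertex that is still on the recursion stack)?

DFS from F (visiting each vertex's neighbors in the order listed); mark gray on enter, black on exit:
F gray
  E gray
    B gray
    B black
  E black
  D gray
    H gray
      J gray
      J black
      C gray
        C→F: F is gray → back edge
First back edge: C → F.

C->F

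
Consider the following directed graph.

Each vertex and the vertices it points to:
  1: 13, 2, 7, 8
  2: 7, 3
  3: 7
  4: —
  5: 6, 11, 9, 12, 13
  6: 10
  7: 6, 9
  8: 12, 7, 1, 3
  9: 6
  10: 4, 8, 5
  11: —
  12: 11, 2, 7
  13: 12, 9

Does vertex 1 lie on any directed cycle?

1 is on a cycle iff 1 can reach itself via ≥1 edge.
1 → 8 → 1 — yes.

Yes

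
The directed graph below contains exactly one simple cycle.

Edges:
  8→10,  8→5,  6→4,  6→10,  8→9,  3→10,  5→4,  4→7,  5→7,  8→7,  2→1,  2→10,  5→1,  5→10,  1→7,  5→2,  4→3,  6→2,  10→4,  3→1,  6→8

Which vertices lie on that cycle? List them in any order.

3, 4, 10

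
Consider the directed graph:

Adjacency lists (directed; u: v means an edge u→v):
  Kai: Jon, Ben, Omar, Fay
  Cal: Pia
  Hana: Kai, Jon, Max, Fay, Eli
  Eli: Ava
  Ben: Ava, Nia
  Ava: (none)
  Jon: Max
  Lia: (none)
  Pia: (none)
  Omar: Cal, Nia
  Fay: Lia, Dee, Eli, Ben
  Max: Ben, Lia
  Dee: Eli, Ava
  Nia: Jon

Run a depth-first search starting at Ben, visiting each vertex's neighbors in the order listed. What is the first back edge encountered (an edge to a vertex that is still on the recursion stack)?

Max→Ben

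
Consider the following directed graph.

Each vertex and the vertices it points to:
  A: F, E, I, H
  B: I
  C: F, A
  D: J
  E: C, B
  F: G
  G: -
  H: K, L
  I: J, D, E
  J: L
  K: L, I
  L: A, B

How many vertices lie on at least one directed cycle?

10

A vertex is on a directed cycle iff it belongs to a strongly connected component of size ≥ 2 (or has a self-loop).
The vertices on cycles are {A, B, C, D, E, H, I, J, K, L} — 10 in total.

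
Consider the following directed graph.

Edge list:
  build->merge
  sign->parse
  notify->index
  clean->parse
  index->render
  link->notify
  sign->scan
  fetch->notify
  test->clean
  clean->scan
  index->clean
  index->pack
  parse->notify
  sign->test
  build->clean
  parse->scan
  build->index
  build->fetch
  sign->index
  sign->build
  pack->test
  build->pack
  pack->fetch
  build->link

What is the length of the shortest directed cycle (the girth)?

4

For each vertex v, BFS finds the shortest path from v back to v.
The shortest such closed walk is index → clean → parse → notify → index, length 4.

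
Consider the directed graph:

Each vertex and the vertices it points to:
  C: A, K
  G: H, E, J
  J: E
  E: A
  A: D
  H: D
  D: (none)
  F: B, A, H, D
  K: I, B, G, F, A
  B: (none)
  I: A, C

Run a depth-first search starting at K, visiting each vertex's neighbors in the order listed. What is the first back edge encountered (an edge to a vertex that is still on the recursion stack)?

C->K

DFS from K (visiting each vertex's neighbors in the order listed); mark gray on enter, black on exit:
K gray
  I gray
    A gray
      D gray
      D black
    A black
    C gray
      C→A: A black — skip
      C→K: K is gray → back edge
First back edge: C → K.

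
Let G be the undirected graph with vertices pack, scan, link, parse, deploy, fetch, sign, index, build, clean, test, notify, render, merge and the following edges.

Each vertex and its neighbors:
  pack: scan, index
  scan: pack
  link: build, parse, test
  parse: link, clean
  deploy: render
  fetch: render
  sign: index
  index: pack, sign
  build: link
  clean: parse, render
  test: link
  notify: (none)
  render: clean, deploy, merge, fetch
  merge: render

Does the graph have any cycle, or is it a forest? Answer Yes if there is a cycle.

No

DFS, tracking each vertex's parent; an edge to a visited non-parent vertex closes a cycle.
Start from build:
visit build (parent –)
  visit link (parent build)
    link–build: parent, skip
    visit parse (parent link)
      parse–link: parent, skip
      visit clean (parent parse)
        clean–parse: parent, skip
        visit render (parent clean)
          render–clean: parent, skip
          visit deploy (parent render)
            deploy–render: parent, skip
          visit merge (parent render)
            merge–render: parent, skip
          visit fetch (parent render)
            fetch–render: parent, skip
    visit test (parent link)
      test–link: parent, skip
visit pack (parent –)
  visit scan (parent pack)
    scan–pack: parent, skip
  visit index (parent pack)
    index–pack: parent, skip
    visit sign (parent index)
      sign–index: parent, skip
visit notify (parent –)
No non-parent visited neighbor found — the graph is a forest.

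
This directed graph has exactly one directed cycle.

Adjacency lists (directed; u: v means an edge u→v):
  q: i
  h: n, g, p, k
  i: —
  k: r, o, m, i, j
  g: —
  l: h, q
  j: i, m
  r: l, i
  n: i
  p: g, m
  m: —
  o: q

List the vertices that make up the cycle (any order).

h, k, l, r

DFS with gray/black marking from h:
h gray
  n gray
    i gray
    i black
  n black
  g gray
  g black
  p gray
    p→g: g black — skip
    m gray
    m black
  p black
  k gray
    r gray
      l gray
        l→h: h is gray → back edge
Back edge closes the cycle h → k → r → l → h; its vertices are {h, k, l, r}.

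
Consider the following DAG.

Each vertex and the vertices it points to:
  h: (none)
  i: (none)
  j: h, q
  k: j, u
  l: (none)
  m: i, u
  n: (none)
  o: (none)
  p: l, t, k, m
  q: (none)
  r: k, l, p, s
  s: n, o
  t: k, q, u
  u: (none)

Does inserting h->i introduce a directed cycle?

Adding h→i creates a cycle iff i can already reach h.
Explore from i: no path reaches h. The graph stays acyclic.

No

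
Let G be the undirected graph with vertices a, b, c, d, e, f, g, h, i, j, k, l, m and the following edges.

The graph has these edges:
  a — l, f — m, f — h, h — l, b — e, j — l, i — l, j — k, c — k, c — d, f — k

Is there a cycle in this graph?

DFS, tracking each vertex's parent; an edge to a visited non-parent vertex closes a cycle.
Start from e:
visit e (parent –)
  visit b (parent e)
    b–e: parent, skip
visit a (parent –)
  visit l (parent a)
    visit j (parent l)
      j–l: parent, skip
      visit k (parent j)
        k–j: parent, skip
        visit c (parent k)
          visit d (parent c)
            d–c: parent, skip
          c–k: parent, skip
        visit f (parent k)
          f–k: parent, skip
          visit h (parent f)
            h–f: parent, skip
            h–l: l visited and ≠ parent → cycle
Cycle: l – j – k – f – h – l.

Yes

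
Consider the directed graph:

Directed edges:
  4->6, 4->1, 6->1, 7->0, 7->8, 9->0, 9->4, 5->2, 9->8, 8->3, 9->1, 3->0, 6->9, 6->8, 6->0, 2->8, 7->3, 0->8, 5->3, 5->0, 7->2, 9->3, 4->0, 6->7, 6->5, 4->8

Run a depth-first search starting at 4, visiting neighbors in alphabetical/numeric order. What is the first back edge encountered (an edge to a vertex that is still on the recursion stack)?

DFS from 4 (visiting neighbors in alphabetical/numeric order); mark gray on enter, black on exit:
4 gray
  0 gray
    8 gray
      3 gray
        3→0: 0 is gray → back edge
First back edge: 3 → 0.

3->0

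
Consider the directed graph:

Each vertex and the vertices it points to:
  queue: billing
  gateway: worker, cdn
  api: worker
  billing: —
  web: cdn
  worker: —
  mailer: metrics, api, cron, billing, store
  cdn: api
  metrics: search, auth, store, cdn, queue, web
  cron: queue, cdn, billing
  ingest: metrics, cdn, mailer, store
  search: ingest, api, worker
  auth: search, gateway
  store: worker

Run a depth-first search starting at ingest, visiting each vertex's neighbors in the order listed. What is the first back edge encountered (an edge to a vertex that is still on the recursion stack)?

DFS from ingest (visiting each vertex's neighbors in the order listed); mark gray on enter, black on exit:
ingest gray
  metrics gray
    search gray
      search→ingest: ingest is gray → back edge
First back edge: search → ingest.

search->ingest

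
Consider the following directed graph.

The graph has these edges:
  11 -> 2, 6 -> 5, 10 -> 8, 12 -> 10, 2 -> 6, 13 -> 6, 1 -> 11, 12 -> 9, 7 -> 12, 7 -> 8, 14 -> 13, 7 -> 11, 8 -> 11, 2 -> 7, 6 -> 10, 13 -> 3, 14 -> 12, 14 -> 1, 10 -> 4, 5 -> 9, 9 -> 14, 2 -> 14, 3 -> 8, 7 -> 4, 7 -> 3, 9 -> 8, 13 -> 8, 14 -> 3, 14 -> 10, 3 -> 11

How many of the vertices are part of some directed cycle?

13

A vertex is on a directed cycle iff it belongs to a strongly connected component of size ≥ 2 (or has a self-loop).
The vertices on cycles are {1, 2, 3, 5, 6, 7, 8, 9, 10, 11, 12, 13, 14} — 13 in total.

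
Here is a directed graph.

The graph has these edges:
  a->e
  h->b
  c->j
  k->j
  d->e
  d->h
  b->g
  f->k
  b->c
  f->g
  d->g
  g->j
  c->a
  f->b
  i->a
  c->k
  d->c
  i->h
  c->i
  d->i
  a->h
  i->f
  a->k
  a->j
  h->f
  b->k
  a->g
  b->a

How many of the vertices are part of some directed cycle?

6

A vertex is on a directed cycle iff it belongs to a strongly connected component of size ≥ 2 (or has a self-loop).
The vertices on cycles are {a, b, c, f, h, i} — 6 in total.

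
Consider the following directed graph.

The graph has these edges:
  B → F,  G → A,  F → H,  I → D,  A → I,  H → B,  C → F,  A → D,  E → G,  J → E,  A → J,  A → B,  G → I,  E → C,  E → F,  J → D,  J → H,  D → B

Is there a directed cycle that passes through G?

G is on a cycle iff G can reach itself via ≥1 edge.
G → A → J → E → G — yes.

Yes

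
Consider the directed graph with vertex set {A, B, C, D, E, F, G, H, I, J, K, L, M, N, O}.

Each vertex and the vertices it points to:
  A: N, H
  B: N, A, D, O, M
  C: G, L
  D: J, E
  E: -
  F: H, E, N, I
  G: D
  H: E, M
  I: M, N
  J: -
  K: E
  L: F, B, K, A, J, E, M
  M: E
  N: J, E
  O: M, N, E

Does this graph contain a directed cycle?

DFS with white/gray/black marking, starting from C:
C gray
  G gray
    D gray
      J gray
      J black
      E gray
      E black
    D black
  G black
  L gray
    F gray
      H gray
        H→E: E black — skip
        M gray
          M→E: E black — skip
        M black
      H black
      F→E: E black — skip
      N gray
        N→J: J black — skip
        N→E: E black — skip
      N black
      I gray
        I→M: M black — skip
        I→N: N black — skip
      I black
    F black
    B gray
      B→N: N black — skip
      A gray
        A→N: N black — skip
        A→H: H black — skip
      A black
      B→D: D black — skip
      O gray
        O→M: M black — skip
        O→N: N black — skip
        O→E: E black — skip
      O black
      B→M: M black — skip
    B black
    K gray
      K→E: E black — skip
    K black
    L→A: A black — skip
    L→J: J black — skip
    L→E: E black — skip
    L→M: M black — skip
  L black
C black
Every edge goes to a white or black vertex — no back edge, so the graph is acyclic.

No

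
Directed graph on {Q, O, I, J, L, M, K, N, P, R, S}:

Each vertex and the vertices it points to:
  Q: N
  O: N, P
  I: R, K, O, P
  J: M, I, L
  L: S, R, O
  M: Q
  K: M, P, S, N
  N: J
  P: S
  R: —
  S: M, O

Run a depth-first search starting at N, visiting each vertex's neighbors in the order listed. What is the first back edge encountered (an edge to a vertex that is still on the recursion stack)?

Q→N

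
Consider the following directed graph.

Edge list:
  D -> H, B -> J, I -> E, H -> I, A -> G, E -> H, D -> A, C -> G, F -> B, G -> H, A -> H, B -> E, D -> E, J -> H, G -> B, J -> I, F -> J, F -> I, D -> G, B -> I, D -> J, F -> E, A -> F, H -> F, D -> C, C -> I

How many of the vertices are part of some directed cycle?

A vertex is on a directed cycle iff it belongs to a strongly connected component of size ≥ 2 (or has a self-loop).
The vertices on cycles are {B, E, F, H, I, J} — 6 in total.

6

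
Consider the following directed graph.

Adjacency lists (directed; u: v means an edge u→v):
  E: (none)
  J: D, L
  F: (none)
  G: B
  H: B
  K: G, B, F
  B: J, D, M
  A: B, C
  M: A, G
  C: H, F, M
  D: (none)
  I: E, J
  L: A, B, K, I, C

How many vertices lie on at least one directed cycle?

10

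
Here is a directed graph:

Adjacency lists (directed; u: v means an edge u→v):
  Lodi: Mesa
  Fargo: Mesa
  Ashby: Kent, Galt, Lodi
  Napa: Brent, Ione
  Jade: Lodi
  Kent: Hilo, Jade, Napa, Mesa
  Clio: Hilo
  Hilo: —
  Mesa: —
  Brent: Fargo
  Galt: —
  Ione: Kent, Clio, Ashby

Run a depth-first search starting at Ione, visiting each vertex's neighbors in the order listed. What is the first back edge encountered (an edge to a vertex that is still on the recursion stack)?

Napa->Ione

DFS from Ione (visiting each vertex's neighbors in the order listed); mark gray on enter, black on exit:
Ione gray
  Kent gray
    Hilo gray
    Hilo black
    Jade gray
      Lodi gray
        Mesa gray
        Mesa black
      Lodi black
    Jade black
    Napa gray
      Brent gray
        Fargo gray
          Fargo→Mesa: Mesa black — skip
        Fargo black
      Brent black
      Napa→Ione: Ione is gray → back edge
First back edge: Napa → Ione.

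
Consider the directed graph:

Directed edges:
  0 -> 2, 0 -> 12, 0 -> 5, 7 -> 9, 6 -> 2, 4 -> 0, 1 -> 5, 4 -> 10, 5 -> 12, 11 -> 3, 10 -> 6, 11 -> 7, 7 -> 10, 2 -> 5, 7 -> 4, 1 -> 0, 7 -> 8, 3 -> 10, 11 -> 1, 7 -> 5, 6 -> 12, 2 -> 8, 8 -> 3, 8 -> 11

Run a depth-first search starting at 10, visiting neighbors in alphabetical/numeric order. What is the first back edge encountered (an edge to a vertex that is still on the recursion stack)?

DFS from 10 (visiting neighbors in alphabetical/numeric order); mark gray on enter, black on exit:
10 gray
  6 gray
    2 gray
      5 gray
        12 gray
        12 black
      5 black
      8 gray
        3 gray
          3→10: 10 is gray → back edge
First back edge: 3 → 10.

3->10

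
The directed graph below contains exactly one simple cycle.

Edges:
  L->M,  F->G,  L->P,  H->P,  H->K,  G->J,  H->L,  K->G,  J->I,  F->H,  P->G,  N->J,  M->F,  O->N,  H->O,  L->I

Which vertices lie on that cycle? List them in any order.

F, H, L, M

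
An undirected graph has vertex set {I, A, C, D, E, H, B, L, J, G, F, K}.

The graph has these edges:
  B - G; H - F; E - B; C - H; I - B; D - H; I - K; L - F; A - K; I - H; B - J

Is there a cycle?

No

DFS, tracking each vertex's parent; an edge to a visited non-parent vertex closes a cycle.
Start from H:
visit H (parent –)
  visit F (parent H)
    F–H: parent, skip
    visit L (parent F)
      L–F: parent, skip
  visit I (parent H)
    visit B (parent I)
      visit G (parent B)
        G–B: parent, skip
      visit J (parent B)
        J–B: parent, skip
      B–I: parent, skip
      visit E (parent B)
        E–B: parent, skip
    I–H: parent, skip
    visit K (parent I)
      visit A (parent K)
        A–K: parent, skip
      K–I: parent, skip
  visit D (parent H)
    D–H: parent, skip
  visit C (parent H)
    C–H: parent, skip
No non-parent visited neighbor found — the graph is a forest.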